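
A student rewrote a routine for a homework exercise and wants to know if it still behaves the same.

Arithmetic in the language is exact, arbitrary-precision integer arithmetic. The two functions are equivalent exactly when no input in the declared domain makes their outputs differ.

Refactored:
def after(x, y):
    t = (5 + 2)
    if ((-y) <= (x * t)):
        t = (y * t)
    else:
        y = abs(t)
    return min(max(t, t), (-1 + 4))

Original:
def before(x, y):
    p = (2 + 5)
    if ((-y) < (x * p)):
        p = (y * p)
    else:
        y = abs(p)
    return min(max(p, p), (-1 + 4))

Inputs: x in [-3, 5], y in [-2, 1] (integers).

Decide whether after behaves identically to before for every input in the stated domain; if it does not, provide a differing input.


Not equivalent: x=0, y=0 separates them (3 vs 0).
before: p = 7; ((-y) < (x * p)) -> false; y = 7; return 3
after: t = 7; ((-y) <= (x * t)) -> true; t = 0; return 0
verdict: not equivalent; witness: x=0, y=0


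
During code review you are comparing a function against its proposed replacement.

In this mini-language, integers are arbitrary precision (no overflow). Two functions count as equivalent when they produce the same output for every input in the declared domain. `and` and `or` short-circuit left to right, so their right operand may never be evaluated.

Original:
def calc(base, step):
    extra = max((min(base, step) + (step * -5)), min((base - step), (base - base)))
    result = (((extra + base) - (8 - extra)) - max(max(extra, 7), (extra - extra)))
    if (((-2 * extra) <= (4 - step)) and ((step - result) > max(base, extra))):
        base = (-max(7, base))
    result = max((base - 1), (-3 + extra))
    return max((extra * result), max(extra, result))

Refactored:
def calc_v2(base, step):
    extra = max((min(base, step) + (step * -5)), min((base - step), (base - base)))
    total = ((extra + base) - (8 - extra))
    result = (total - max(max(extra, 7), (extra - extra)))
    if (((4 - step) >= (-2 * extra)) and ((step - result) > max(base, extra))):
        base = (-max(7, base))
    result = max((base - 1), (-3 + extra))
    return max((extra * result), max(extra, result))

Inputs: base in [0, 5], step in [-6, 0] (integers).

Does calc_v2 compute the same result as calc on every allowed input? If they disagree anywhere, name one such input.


Although comparison usage differs, statement counts differ, local variable names differ, 42/42 inputs agree.
verdict: equivalent


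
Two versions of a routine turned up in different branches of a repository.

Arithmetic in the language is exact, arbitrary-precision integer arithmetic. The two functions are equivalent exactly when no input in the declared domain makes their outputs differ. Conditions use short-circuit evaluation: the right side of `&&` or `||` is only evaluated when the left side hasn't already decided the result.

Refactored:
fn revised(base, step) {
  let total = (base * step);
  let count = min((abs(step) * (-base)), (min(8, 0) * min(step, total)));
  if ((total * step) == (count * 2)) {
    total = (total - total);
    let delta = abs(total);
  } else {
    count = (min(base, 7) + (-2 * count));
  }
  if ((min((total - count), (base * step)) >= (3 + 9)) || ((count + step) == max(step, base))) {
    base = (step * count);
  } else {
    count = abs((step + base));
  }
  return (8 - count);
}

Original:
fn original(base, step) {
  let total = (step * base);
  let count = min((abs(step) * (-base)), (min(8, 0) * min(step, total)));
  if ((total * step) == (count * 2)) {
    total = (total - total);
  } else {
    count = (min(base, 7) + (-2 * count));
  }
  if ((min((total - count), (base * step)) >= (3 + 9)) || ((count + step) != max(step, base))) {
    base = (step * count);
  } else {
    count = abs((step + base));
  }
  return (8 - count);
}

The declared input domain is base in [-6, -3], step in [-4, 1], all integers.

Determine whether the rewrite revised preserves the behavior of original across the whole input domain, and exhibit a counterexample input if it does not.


These are not equivalent — on base=-6, step=-1 the outputs split (14 vs 1).
original: total = 6; count = 0; ((total * step) == (count * 2)) -> false; count = -6; ((min((total - count), (base * step)) >= (3 + 9)) || ((count + step) != max(step, base))) -> true; base = 6; return 14
revised: total = 6; count = 0; ((total * step) == (count * 2)) -> false; count = -6; ((min((total - count), (base * step)) >= (3 + 9)) || ((count + step) == max(step, base))) -> false; count = 7; return 1
verdict: not equivalent; witness: base=-6, step=-1


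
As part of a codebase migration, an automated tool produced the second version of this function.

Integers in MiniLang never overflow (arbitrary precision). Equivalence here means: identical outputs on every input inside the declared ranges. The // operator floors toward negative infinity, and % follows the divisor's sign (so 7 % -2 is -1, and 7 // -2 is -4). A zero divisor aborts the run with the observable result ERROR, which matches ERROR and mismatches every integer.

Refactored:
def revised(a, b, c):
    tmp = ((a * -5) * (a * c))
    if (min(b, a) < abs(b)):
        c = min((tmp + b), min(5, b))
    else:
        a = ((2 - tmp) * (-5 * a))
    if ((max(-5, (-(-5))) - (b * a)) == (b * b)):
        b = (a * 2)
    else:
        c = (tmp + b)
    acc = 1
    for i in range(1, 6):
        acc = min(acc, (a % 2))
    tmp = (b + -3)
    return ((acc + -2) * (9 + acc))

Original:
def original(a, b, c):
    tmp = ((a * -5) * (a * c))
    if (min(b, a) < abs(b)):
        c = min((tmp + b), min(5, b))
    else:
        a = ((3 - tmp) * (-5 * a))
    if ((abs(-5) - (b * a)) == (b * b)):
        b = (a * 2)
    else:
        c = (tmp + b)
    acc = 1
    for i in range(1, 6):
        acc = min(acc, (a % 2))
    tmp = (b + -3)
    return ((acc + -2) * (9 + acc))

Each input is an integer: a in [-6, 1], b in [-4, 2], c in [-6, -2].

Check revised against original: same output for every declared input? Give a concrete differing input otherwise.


Run the pair on a=1, b=0, c=-6.
original: tmp=30, then (min(b, a) < abs(b)) is false, then a=135, then ((abs(-5) - (b * a)) == (b * b)) is false, then c=30, then acc=1, then (i=1), then acc=1, then (i=2), then acc=1, then (i=3), then acc=1, then (i=4), then acc=1, then (i=5), then acc=1, then tmp=-3, then returns -10
revised: tmp=30, then (min(b, a) < abs(b)) is false, then a=140, then ((max(-5, (-(-5))) - (b * a)) == (b * b)) is false, then c=30, then acc=1, then (i=1), then acc=0, then (i=2), then acc=0, then (i=3), then acc=0, then (i=4), then acc=0, then (i=5), then acc=0, then tmp=-3, then returns -18
-10 against -18: the behavior changed.
verdict: not equivalent; witness: a=1, b=0, c=-6


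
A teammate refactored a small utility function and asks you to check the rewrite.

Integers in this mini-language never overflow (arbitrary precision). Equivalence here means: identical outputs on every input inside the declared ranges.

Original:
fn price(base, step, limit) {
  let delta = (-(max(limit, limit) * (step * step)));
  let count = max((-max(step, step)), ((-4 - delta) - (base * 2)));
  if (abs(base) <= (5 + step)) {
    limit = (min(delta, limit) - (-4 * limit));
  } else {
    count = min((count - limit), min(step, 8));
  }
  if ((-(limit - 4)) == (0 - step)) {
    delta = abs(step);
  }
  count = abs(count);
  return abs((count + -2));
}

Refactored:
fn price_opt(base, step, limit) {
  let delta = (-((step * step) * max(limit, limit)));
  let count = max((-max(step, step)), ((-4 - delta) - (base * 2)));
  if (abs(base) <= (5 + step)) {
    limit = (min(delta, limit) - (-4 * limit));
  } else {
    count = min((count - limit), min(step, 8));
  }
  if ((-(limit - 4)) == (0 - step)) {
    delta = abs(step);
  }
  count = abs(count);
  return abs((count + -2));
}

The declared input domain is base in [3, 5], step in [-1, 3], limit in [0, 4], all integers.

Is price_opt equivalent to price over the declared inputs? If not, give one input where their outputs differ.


The two versions differ — the changes include same computation, different form.
Tracing base=4, step=0, limit=1: price: delta becomes 0; next count becomes 0; next (abs(base) <= (5 + step)) evaluates to true; next limit becomes 4; next ((-(limit - 4)) == (0 - step)) evaluates to true; next delta becomes 0; next count becomes 0; next final value 2 | price_opt: delta becomes 0; next count becomes 0; next (abs(base) <= (5 + step)) evaluates to true; next limit becomes 4; next ((-(limit - 4)) == (0 - step)) evaluates to true; next delta becomes 0; next count becomes 0; next final value 2 — matching result 2.
An exhaustive pass over the 75 declared inputs shows identical outputs.
verdict: equivalent


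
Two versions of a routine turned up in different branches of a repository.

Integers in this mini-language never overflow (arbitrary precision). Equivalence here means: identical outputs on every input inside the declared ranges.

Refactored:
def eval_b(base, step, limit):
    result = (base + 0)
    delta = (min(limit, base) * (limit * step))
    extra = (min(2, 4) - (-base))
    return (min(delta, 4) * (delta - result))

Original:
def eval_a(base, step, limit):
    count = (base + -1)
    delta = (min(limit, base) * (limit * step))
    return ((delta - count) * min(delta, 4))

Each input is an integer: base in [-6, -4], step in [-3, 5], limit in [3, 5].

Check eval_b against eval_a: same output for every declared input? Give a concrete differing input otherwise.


Try base=-6, step=-3, limit=3.
eval_a: count = -7; delta = 54; return 244
eval_b: result = -6; delta = 54; extra = -4; return 240
244 vs 240 — the two versions disagree here.
verdict: not equivalent; witness: base=-6, step=-3, limit=3


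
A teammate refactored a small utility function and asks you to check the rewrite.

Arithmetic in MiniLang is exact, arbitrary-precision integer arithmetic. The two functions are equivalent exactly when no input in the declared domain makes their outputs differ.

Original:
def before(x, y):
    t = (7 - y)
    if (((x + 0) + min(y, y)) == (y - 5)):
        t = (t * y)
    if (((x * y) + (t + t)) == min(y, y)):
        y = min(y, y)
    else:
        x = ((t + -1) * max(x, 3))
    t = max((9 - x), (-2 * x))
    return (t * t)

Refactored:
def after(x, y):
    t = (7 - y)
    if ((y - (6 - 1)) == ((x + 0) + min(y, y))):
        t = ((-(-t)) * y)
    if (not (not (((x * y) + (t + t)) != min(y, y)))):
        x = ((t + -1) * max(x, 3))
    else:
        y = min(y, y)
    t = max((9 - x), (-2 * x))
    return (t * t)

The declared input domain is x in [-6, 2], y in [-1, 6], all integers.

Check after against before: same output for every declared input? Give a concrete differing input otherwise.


Comparing the listings, the differences include: comparison usage differs; boolean connective usage differs; constant usage differs; arithmetic usage differs.
One worked example (x=-3, y=-1) — before: t=8, then (((x + 0) + min(y, y)) == (y - 5)) is false, then (((x * y) + (t + t)) == min(y, y)) is false, then x=21, then t=-12, then returns 144; after: t=8, then ((y - (6 - 1)) == ((x + 0) + min(y, y))) is false, then (not (not (((x * y) + (t + t)) != min(y, y)))) is true, then x=21, then t=-12, then returns 144; agreement on 144.
An exhaustive pass over the 72 declared inputs shows identical outputs.
verdict: equivalent


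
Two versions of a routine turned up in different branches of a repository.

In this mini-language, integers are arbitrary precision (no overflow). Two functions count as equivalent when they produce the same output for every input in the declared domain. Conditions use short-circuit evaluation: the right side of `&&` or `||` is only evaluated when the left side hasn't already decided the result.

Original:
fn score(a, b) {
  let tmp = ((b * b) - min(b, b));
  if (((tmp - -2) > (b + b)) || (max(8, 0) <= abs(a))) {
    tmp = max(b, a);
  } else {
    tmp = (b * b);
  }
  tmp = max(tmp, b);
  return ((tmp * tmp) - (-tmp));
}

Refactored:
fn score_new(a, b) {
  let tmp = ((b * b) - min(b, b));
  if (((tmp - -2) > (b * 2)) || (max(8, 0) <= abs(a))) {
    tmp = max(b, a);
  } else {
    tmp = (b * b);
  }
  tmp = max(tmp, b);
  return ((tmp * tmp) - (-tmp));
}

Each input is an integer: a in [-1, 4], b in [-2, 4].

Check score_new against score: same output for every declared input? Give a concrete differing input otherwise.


Reading the diff, among the changes: constant usage differs; and arithmetic usage differs.
As a probe, take a=4, b=-2: score runs tmp becomes 6; next (((tmp - -2) > (b + b)) || (max(8, 0) <= abs(a))) evaluates to true; next tmp becomes 4; next tmp becomes 4; next final value 20; score_new runs tmp becomes 6; next (((tmp - -2) > (b * 2)) || (max(8, 0) <= abs(a))) evaluates to true; next tmp becomes 4; next tmp becomes 4; next final value 20; both end at 20.
Sweeping the whole domain (42 inputs) finds no disagreement.
verdict: equivalent


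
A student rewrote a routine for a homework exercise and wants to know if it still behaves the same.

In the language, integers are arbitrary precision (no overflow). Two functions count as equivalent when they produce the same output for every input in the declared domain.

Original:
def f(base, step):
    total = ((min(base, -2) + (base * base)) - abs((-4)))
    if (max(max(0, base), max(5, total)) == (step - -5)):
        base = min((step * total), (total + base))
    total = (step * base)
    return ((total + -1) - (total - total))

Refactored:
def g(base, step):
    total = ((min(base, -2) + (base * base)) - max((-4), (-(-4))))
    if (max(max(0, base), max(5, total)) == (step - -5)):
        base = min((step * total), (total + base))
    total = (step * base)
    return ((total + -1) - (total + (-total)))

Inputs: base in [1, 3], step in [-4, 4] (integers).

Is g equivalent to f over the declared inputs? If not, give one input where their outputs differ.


This is a faithful refactor — constant usage differs, min/max/abs usage differs, arithmetic usage differs, but the computed results match everywhere.
One worked example (base=3, step=0) — f: total becomes 3; next (max(max(0, base), max(5, total)) == (step - -5)) evaluates to true; next base becomes 0; next total becomes 0; next final value -1; g: total becomes 3; next (max(max(0, base), max(5, total)) == (step - -5)) evaluates to true; next base becomes 0; next total becomes 0; next final value -1; agreement on -1.
An exhaustive pass over the 27 declared inputs shows identical outputs.
verdict: equivalent


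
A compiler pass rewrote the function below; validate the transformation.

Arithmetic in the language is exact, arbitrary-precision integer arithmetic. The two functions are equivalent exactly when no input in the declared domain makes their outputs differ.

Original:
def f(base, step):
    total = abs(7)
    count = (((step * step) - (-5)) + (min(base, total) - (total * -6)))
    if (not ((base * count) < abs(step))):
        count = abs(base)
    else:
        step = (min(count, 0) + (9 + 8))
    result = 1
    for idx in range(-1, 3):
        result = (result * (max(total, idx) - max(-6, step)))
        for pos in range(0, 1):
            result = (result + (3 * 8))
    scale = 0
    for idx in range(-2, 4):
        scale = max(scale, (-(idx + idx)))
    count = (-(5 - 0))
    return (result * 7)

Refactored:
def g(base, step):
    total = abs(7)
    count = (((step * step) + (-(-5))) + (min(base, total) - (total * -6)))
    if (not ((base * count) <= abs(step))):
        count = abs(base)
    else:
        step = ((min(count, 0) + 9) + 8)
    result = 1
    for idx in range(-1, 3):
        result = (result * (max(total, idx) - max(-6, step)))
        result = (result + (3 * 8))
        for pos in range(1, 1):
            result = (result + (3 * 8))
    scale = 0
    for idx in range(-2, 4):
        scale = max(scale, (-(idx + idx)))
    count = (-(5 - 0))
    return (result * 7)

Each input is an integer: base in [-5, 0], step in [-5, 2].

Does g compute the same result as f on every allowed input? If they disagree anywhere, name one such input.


At base=0, step=0: f gives 84007, g gives -82712.
verdict: not equivalent; witness: base=0, step=0


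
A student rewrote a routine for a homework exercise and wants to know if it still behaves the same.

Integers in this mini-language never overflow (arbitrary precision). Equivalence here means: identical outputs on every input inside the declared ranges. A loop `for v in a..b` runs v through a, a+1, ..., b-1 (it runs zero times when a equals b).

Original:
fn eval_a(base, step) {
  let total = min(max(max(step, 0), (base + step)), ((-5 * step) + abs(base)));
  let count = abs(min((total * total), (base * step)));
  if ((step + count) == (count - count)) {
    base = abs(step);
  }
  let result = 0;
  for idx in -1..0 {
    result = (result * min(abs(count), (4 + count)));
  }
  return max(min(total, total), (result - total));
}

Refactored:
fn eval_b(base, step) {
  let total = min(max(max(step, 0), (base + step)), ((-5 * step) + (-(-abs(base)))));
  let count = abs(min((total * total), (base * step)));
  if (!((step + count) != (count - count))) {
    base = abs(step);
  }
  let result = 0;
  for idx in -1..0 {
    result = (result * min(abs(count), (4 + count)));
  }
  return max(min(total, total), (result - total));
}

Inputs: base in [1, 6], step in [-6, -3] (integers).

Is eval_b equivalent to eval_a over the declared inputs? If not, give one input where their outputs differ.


Differences: comparison usage differs, plus boolean connective usage differs — yet all 24 inputs agree.
verdict: equivalent


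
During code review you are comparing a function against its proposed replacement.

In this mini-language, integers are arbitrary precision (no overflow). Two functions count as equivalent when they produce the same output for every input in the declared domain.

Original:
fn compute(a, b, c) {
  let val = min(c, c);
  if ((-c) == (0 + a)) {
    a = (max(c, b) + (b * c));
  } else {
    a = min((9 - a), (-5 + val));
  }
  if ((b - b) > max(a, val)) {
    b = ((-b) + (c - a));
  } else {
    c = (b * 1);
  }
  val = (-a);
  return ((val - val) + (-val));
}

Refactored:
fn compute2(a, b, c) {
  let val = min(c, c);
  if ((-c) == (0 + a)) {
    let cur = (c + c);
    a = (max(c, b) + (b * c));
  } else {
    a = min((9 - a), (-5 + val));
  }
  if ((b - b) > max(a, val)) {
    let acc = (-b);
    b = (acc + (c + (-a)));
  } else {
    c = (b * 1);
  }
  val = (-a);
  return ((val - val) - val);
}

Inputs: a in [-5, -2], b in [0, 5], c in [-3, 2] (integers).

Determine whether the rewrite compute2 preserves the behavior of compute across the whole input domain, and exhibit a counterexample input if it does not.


Reading the diff, among the changes: local variable names differ, arithmetic usage differs, statement counts differ.
One worked example (a=-5, b=2, c=1) — compute: val := 1 | ((-c) == (0 + a)): false | a := -4 | ((b - b) > max(a, val)): false | c := 2 | val := 4 | result -4; compute2: val := 1 | ((-c) == (0 + a)): false | a := -4 | ((b - b) > max(a, val)): false | c := 2 | val := 4 | result -4; agreement on -4.
Sweeping the whole domain (144 inputs) finds no disagreement.
verdict: equivalent


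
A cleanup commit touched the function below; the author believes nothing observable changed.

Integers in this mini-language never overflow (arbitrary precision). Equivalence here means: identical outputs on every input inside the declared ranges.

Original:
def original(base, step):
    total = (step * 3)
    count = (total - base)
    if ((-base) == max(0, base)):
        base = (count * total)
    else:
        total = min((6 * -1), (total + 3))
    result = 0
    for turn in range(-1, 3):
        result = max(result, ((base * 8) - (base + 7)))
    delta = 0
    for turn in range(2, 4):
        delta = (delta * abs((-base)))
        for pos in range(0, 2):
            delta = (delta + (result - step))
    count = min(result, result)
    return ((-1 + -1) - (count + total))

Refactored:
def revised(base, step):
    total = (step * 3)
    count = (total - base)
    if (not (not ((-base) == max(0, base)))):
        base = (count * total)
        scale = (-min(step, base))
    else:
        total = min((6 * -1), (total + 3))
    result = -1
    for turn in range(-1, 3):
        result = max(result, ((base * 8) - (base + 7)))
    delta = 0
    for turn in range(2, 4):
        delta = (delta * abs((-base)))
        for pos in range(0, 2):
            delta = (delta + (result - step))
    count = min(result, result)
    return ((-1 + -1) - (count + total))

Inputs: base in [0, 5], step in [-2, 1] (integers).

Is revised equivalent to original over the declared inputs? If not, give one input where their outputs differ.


Try base=0, step=0.
original: total becomes 0; next count becomes 0; next ((-base) == max(0, base)) evaluates to true; next base becomes 0; next result becomes 0; next at turn=-1:; next result becomes 0; next at turn=0:; next result becomes 0; next at turn=1:; next result becomes 0; next at turn=2:; next result becomes 0; next delta becomes 0; next at turn=2:; next delta becomes 0; next at pos=0:; next delta becomes 0; next at pos=1:; next delta becomes 0; next at turn=3:; next delta becomes 0; next at pos=0:; next delta becomes 0; next at pos=1:; next delta becomes 0; next count becomes 0; next final value -2
revised: total becomes 0; next count becomes 0; next (not (not ((-base) == max(0, base)))) evaluates to true; next base becomes 0; next scale becomes 0; next result becomes -1; next at turn=-1:; next result becomes -1; next at turn=0:; next result becomes -1; next at turn=1:; next result becomes -1; next at turn=2:; next result becomes -1; next delta becomes 0; next at turn=2:; next delta becomes 0; next at pos=0:; next delta becomes -1; next at pos=1:; next delta becomes -2; next at turn=3:; next delta becomes 0; next at pos=0:; next delta becomes -1; next at pos=1:; next delta becomes -2; next count becomes -1; next final value -1
-2 vs -1 — the two versions disagree here.
verdict: not equivalent; witness: base=0, step=0


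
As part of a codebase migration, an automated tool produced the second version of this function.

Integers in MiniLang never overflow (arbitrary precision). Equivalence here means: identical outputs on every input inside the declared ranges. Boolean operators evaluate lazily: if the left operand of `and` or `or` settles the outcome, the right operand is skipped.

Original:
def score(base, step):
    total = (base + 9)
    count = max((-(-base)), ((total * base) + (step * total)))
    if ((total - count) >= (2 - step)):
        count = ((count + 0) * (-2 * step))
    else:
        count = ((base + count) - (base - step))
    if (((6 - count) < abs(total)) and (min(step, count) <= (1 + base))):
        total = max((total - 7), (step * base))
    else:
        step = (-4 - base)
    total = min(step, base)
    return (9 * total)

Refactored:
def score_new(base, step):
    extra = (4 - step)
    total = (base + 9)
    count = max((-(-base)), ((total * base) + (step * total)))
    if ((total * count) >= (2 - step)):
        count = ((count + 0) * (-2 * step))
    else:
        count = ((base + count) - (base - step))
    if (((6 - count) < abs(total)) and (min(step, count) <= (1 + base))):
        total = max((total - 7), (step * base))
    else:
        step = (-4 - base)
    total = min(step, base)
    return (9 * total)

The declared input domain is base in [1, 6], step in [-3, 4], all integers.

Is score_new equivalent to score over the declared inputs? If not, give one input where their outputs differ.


Consider the input base=1, step=1.
score: total becomes 10; next count becomes 20; next ((total - count) >= (2 - step)) evaluates to false; next count becomes 21; next (((6 - count) < abs(total)) and (min(step, count) <= (1 + base))) evaluates to true; next total becomes 3; next total becomes 1; next final value 9
score_new: extra becomes 3; next total becomes 10; next count becomes 20; next ((total * count) >= (2 - step)) evaluates to true; next count becomes -40; next (((6 - count) < abs(total)) and (min(step, count) <= (1 + base))) evaluates to false; next step becomes -5; next total becomes -5; next final value -45
9 and -45 differ, so these are not the same function on this domain.
verdict: not equivalent; witness: base=1, step=1


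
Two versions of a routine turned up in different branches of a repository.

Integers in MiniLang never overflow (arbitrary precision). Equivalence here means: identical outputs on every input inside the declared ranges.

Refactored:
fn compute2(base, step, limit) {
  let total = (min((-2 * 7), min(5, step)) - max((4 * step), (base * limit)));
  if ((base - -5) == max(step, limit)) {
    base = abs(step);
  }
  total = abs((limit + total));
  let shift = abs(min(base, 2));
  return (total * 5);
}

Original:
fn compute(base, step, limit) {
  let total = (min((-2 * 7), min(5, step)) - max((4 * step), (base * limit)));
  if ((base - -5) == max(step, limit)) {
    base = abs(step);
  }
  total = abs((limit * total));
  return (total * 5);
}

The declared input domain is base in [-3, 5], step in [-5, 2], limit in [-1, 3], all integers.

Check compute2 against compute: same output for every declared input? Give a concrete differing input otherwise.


Not equivalent: base=-3, step=-5, limit=-1 separates them (85 vs 90).
compute: total becomes -17; next ((base - -5) == max(step, limit)) evaluates to false; next total becomes 17; next final value 85
compute2: total becomes -17; next ((base - -5) == max(step, limit)) evaluates to false; next total becomes 18; next shift becomes 3; next final value 90
verdict: not equivalent; witness: base=-3, step=-5, limit=-1


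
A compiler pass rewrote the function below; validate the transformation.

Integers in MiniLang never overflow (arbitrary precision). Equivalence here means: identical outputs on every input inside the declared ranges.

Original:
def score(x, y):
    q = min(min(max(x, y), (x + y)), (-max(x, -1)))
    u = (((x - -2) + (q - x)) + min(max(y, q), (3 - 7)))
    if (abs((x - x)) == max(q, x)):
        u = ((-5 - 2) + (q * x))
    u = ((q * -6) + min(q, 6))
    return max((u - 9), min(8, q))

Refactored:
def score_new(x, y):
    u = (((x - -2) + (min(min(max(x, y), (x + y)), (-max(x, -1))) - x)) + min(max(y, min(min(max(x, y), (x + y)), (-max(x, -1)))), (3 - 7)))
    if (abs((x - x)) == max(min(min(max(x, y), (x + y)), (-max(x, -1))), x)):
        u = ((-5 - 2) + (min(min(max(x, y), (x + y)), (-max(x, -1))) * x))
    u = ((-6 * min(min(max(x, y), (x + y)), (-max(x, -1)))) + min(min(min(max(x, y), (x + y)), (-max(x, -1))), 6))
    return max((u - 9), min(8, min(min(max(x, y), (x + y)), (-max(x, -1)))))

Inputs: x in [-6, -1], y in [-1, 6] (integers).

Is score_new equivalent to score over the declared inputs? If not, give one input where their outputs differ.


Comparing the listings, the differences include: constant usage differs, and local variable names differ, and statement counts differ, and min/max/abs usage differs, and arithmetic usage differs.
As a probe, take x=-2, y=-1: score runs q := -3 | u := -5 | (abs((x - x)) == max(q, x)): false | u := 15 | result 6; score_new runs u := -5 | (abs((x - x)) == max(min(min(max(x, y), (x + y)), (-max(x, -1))), x)): false | u := 15 | result 6; both end at 6.
Every one of the 48 inputs gives matching results.
verdict: equivalent


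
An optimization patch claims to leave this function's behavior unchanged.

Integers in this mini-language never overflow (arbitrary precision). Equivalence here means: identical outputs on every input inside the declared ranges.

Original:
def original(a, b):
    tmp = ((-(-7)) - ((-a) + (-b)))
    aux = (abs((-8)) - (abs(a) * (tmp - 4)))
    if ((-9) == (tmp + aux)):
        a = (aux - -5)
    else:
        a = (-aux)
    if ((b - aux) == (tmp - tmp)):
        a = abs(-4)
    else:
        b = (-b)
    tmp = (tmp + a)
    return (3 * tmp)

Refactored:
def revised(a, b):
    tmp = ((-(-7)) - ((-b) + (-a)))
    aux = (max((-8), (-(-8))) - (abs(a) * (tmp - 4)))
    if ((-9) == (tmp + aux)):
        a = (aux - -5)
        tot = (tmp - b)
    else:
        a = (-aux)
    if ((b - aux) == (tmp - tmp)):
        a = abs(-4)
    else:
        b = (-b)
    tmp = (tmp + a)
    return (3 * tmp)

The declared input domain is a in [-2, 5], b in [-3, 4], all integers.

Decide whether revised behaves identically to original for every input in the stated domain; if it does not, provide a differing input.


The diff adds an assignment to `tot` whose value nothing reads, which nothing downstream consumes.
Spot check at a=5, b=4 — original: tmp becomes 16; next aux becomes -52; next ((-9) == (tmp + aux)) evaluates to false; next a becomes 52; next ((b - aux) == (tmp - tmp)) evaluates to false; next b becomes -4; next tmp becomes 68; next final value 204. revised: tmp becomes 16; next aux becomes -52; next ((-9) == (tmp + aux)) evaluates to false; next a becomes 52; next ((b - aux) == (tmp - tmp)) evaluates to false; next b becomes -4; next tmp becomes 68; next final value 204. Both give 204.
Sweeping the whole domain (64 inputs) finds no disagreement.
verdict: equivalent


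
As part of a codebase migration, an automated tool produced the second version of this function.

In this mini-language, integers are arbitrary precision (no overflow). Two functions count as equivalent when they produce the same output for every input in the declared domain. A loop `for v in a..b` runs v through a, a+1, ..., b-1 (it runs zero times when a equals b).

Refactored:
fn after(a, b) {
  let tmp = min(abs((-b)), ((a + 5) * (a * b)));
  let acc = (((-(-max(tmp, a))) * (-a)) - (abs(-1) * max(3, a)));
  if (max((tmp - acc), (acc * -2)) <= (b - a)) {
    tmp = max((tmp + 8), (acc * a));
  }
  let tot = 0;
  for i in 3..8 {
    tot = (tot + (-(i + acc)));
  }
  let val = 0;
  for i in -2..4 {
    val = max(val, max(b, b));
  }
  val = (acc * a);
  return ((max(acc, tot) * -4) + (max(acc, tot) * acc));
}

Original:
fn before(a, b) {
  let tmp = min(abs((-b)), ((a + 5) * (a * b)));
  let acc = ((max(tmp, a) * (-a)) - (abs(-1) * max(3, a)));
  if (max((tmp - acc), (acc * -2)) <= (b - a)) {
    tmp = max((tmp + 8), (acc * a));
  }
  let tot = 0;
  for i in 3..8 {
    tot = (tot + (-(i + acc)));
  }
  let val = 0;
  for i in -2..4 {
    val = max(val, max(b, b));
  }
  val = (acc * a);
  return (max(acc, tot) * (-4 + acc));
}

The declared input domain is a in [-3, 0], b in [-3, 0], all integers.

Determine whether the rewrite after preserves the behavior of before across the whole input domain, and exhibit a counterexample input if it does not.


The two versions differ — the changes include min/max/abs usage differs, and arithmetic usage differs.
One worked example (a=-2, b=-1) — before: tmp=1, then acc=-1, then (max((tmp - acc), (acc * -2)) <= (b - a)) is false, then tot=0, then (i=3), then tot=-2, then (i=4), then tot=-5, then (i=5), then tot=-9, then (i=6), then tot=-14, then (i=7), then tot=-20, then val=0, then (i=-2), then val=0, then (i=-1), then val=0, then (i=0), then val=0, then (i=1), then val=0, then (i=2), then val=0, then (i=3), then val=0, then val=2, then returns 5; after: tmp=1, then acc=-1, then (max((tmp - acc), (acc * -2)) <= (b - a)) is false, then tot=0, then (i=3), then tot=-2, then (i=4), then tot=-5, then (i=5), then tot=-9, then (i=6), then tot=-14, then (i=7), then tot=-20, then val=0, then (i=-2), then val=0, then (i=-1), then val=0, then (i=0), then val=0, then (i=1), then val=0, then (i=2), then val=0, then (i=3), then val=0, then val=2, then returns 5; agreement on 5.
An exhaustive pass over the 16 declared inputs shows identical outputs.
verdict: equivalent


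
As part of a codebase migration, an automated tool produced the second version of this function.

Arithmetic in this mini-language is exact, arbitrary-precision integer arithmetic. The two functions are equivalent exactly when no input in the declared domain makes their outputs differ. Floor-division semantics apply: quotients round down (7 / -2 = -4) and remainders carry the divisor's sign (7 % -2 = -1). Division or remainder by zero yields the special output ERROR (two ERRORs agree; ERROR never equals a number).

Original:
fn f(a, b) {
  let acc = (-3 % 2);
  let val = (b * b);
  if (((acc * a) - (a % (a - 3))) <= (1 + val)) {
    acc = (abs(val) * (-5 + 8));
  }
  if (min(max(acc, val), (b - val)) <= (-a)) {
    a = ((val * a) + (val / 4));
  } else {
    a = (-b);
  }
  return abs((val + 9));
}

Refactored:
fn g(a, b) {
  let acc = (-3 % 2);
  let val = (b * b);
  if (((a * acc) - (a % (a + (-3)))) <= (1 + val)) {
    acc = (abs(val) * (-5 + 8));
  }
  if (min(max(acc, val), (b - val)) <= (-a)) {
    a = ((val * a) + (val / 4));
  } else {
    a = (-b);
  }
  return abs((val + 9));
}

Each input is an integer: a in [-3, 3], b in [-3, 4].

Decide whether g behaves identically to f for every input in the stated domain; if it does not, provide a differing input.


Reading the diff, among the changes: arithmetic usage differs.
One worked example (a=-3, b=-3) — f: acc=1, then val=9, then (((acc * a) - (a % (a - 3))) <= (1 + val)) is true, then acc=27, then (min(max(acc, val), (b - val)) <= (-a)) is true, then a=-25, then returns 18; g: acc=1, then val=9, then (((a * acc) - (a % (a + (-3)))) <= (1 + val)) is true, then acc=27, then (min(max(acc, val), (b - val)) <= (-a)) is true, then a=-25, then returns 18; agreement on 18.
Checked all 56 inputs in the declared domain: the outputs agree on every one.
verdict: equivalent


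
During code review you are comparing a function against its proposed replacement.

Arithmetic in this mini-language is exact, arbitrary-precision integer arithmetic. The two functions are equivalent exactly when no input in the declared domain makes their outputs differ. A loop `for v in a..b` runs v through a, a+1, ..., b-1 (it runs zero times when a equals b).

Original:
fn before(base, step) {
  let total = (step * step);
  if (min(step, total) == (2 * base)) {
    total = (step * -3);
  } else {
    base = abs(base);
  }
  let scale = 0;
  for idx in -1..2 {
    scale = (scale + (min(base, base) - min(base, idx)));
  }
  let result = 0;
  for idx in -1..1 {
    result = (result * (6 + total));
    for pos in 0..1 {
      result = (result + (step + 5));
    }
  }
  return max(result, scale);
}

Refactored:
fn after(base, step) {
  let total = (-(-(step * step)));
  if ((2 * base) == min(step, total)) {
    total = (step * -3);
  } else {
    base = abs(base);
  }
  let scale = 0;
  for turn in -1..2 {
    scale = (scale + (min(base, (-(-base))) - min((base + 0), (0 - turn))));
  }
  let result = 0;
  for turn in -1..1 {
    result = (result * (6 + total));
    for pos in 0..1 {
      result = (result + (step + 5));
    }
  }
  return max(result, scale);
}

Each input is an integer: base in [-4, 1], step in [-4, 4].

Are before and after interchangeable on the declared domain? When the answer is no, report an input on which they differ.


Side by side, the visible changes include: arithmetic usage differs, plus local variable names differ, plus constant usage differs.
Tracing base=-1, step=-1: before: total := 1 | (min(step, total) == (2 * base)): false | base := 1 | scale := 0 | iter idx=-1: | scale := 2 | iter idx=0: | scale := 3 | iter idx=1: | scale := 3 | result := 0 | iter idx=-1: | result := 0 | iter pos=0: | result := 4 | iter idx=0: | result := 28 | iter pos=0: | result := 32 | result 32 | after: total := 1 | ((2 * base) == min(step, total)): false | base := 1 | scale := 0 | iter turn=-1: | scale := 0 | iter turn=0: | scale := 1 | iter turn=1: | scale := 3 | result := 0 | iter turn=-1: | result := 0 | iter pos=0: | result := 4 | iter turn=0: | result := 28 | iter pos=0: | result := 32 | result 32 — matching result 32.
Checked all 54 inputs in the declared domain: the outputs agree on every one.
verdict: equivalent


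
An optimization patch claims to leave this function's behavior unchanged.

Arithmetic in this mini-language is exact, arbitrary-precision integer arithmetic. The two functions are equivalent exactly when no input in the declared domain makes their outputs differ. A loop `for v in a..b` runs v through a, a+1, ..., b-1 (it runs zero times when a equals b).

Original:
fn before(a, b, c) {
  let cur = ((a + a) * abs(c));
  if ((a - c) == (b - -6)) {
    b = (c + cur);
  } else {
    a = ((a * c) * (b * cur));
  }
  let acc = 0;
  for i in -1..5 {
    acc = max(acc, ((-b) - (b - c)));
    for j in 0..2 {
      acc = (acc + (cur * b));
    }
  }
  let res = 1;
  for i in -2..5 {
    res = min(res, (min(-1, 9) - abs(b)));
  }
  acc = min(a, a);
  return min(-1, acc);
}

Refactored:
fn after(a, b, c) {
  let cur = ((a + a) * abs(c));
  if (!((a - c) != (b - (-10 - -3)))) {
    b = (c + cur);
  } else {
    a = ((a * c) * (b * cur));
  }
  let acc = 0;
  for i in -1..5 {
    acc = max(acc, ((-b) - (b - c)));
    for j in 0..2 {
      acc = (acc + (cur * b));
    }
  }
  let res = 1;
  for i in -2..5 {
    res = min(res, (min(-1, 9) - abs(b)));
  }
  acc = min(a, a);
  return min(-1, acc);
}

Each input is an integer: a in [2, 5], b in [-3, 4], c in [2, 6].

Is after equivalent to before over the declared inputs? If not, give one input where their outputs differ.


Not equivalent: a=5, b=-3, c=2 separates them (-1 vs -600).
before: cur = 20; ((a - c) == (b - -6)) -> true; b = 22; acc = 0; [i=-1]; acc = 0; [j=0]; acc = 440; [j=1]; acc = 880; [i=0]; acc = 880; [j=0]; acc = 1320; [j=1]; acc = 1760; [i=1]; acc = 1760; [j=0]; acc = 2200; [j=1]; acc = 2640; [i=2]; acc = 2640; [j=0]; acc = 3080; [j=1]; acc = 3520; [i=3]; acc = 3520; [j=0]; acc = 3960; [j=1]; acc = 4400; [i=4]; acc = 4400; [j=0]; acc = 4840; [j=1]; acc = 5280; res = 1; [i=-2]; res = -23; [i=-1]; res = -23; [i=0]; res = -23; [i=1]; res = -23; [i=2]; res = -23; [i=3]; res = -23; [i=4]; res = -23; acc = 5; return -1
after: cur = 20; (!((a - c) != (b - (-10 - -3)))) -> false; a = -600; acc = 0; [i=-1]; acc = 8; [j=0]; acc = -52; [j=1]; acc = -112; [i=0]; acc = 8; [j=0]; acc = -52; [j=1]; acc = -112; [i=1]; acc = 8; [j=0]; acc = -52; [j=1]; acc = -112; [i=2]; acc = 8; [j=0]; acc = -52; [j=1]; acc = -112; [i=3]; acc = 8; [j=0]; acc = -52; [j=1]; acc = -112; [i=4]; acc = 8; [j=0]; acc = -52; [j=1]; acc = -112; res = 1; [i=-2]; res = -4; [i=-1]; res = -4; [i=0]; res = -4; [i=1]; res = -4; [i=2]; res = -4; [i=3]; res = -4; [i=4]; res = -4; acc = -600; return -600
verdict: not equivalent; witness: a=5, b=-3, c=2


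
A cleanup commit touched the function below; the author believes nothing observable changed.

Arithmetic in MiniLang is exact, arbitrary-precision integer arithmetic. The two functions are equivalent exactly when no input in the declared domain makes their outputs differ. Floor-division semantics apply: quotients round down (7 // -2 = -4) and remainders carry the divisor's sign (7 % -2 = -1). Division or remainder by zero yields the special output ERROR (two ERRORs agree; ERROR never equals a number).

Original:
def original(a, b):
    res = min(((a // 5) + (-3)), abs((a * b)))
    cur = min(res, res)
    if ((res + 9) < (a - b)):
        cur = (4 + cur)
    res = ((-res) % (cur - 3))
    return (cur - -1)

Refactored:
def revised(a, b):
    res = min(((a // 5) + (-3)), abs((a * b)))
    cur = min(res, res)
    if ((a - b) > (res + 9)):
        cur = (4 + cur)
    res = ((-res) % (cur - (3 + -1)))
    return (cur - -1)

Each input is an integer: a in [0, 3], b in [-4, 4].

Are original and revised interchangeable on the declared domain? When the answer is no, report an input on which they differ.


Equivalent. There is a behavioral-looking edit here, yet the outcome never shifts on this domain.
Every one of the 36 inputs gives matching results.
Tracing a=1, b=-4: original: res = -3; cur = -3; ((res + 9) < (a - b)) -> false; res = -3; return -2 | revised: res = -3; cur = -3; ((a - b) > (res + 9)) -> false; res = -2; return -2 — matching result -2.
verdict: equivalent


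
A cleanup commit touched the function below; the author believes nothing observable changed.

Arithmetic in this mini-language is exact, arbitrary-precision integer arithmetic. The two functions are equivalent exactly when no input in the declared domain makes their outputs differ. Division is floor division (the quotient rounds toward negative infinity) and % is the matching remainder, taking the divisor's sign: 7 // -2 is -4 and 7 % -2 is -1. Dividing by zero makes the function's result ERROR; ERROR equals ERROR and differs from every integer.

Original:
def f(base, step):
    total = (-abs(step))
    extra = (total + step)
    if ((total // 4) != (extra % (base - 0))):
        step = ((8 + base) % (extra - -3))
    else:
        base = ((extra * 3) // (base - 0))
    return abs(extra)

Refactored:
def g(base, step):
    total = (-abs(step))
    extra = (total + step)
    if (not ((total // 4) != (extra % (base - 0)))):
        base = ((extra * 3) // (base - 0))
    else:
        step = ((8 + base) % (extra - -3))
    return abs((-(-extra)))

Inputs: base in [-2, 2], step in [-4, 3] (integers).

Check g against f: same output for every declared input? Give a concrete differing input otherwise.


Equivalent — the differences include boolean connective usage differs, yet no declared input distinguishes the two.
As a probe, take base=1, step=-1: f runs total becomes -1; next extra becomes -2; next ((total // 4) != (extra % (base - 0))) evaluates to true; next step becomes 0; next final value 2; g runs total becomes -1; next extra becomes -2; next (not ((total // 4) != (extra % (base - 0)))) evaluates to false; next step becomes 0; next final value 2; both end at 2.
An exhaustive pass over the 40 declared inputs shows identical outputs.
verdict: equivalent
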